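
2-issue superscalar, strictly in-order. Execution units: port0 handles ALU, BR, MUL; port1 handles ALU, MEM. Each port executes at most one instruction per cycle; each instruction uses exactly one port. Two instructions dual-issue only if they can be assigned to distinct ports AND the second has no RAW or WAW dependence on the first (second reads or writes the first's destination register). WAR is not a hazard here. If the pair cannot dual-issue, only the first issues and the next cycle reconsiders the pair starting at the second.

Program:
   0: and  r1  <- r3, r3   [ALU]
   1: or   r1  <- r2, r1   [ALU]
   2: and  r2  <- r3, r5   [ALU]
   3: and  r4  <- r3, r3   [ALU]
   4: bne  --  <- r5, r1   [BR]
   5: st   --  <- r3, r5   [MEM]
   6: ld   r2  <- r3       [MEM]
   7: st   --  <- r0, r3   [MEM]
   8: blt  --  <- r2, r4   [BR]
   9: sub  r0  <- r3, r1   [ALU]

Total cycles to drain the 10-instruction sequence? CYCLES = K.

#0 head=0: and i0 RAW+WAW r1
#1 head=1: or/and i1&i2 2-wide
#2 head=3: and/bne i3&i4 2-wide
#3 head=5: st i5 no-port MEM/MEM
#4 head=6: ld i6 no-port MEM/MEM
#5 head=7: st/blt i7&i8 2-wide
#6 head=9: sub i9 tail

CYCLES = 7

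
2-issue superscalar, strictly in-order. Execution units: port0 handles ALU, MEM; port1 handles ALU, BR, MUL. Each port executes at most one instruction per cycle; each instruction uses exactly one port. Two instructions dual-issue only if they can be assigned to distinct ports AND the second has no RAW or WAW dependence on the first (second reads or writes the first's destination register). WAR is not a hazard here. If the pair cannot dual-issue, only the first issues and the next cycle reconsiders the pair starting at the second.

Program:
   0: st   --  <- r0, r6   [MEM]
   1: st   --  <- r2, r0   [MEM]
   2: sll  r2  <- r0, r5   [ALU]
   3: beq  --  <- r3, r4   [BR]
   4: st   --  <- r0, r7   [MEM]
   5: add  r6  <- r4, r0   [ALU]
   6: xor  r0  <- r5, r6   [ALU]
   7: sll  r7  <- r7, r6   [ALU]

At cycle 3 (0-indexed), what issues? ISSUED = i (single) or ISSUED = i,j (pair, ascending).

ISSUED = 5

t=0 i0:st.MEM ; no-port MEM/MEM
t=1 i1+i2:st.MEM+sll.ALU ; 2-wide
t=2 i3+i4:beq.BR+st.MEM ; 2-wide
t=3 i5:add.ALU ; RAW r6
t=4 i6+i7:xor.ALU+sll.ALU ; 2-wide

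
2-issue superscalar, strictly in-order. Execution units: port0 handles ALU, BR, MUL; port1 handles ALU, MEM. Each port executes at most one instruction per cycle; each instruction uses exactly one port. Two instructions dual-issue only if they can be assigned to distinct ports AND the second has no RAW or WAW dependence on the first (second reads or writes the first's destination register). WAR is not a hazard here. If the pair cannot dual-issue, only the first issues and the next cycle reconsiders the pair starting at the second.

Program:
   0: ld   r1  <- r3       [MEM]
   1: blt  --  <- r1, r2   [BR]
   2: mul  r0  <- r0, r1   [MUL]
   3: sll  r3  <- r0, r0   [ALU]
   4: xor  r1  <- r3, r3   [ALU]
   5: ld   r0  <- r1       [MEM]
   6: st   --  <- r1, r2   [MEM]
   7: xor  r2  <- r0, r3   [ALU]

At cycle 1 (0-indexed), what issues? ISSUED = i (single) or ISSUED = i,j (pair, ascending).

#0 head=0: ld i0 RAW r1
#1 head=1: blt i1 no-port BR/MUL
#2 head=2: mul i2 RAW r0
#3 head=3: sll i3 RAW r3
#4 head=4: xor i4 RAW r1
#5 head=5: ld i5 no-port MEM/MEM
#6 head=6: st/xor i6/i7 dual

ISSUED = 1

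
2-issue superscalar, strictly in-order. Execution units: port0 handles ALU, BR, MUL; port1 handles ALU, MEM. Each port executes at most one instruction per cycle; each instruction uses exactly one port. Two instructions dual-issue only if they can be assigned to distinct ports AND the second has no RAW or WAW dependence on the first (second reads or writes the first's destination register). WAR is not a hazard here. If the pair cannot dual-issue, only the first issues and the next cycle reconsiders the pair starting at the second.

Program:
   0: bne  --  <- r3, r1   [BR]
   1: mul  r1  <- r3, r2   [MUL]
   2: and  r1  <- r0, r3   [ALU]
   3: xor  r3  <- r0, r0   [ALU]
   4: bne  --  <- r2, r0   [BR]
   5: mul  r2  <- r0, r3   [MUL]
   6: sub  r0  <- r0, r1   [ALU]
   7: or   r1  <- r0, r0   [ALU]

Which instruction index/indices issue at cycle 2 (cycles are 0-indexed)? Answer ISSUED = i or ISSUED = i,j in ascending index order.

ISSUED = 2,3

#0 head=0: bne i0 no-port BR/MUL
#1 head=1: mul i1 WAW r1
#2 head=2: and/xor i2/i3 pair
#3 head=4: bne i4 no-port BR/MUL
#4 head=5: mul/sub i5/i6 pair
#5 head=7: or i7 tail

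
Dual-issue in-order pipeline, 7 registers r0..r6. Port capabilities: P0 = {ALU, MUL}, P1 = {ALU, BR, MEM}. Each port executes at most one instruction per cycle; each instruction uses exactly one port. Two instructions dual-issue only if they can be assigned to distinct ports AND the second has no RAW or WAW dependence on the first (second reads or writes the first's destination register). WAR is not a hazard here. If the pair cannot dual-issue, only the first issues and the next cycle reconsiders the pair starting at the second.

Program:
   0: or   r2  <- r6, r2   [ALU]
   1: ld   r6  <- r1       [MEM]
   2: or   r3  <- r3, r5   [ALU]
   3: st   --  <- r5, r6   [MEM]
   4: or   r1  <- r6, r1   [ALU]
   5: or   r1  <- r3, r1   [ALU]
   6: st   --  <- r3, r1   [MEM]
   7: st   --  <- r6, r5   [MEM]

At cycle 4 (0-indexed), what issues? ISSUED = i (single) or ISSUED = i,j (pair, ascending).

ISSUED = 6

t=0 i0,i1:or.ALU/ld.MEM ; pair
t=1 i2,i3:or.ALU/st.MEM ; pair
t=2 i4:or.ALU ; RAW+WAW r1
t=3 i5:or.ALU ; RAW r1
t=4 i6:st.MEM ; no-port MEM/MEM
t=5 i7:st.MEM ; tail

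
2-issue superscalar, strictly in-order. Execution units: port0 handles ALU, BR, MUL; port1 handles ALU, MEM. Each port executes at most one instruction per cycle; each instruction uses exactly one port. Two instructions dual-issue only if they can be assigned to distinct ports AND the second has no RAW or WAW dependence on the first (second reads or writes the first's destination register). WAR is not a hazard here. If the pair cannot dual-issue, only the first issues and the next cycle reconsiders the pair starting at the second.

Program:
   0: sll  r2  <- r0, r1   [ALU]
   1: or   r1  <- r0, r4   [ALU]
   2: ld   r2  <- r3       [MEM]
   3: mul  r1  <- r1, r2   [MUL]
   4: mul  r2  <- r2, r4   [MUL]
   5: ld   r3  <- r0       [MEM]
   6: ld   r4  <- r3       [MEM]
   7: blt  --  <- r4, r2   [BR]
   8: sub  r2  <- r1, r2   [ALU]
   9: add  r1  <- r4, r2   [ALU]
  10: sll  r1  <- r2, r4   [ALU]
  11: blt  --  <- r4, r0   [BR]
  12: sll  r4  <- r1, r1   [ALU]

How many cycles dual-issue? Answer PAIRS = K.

PAIRS = 4

c0: i0+i1 sll/or  dual
c1: i2 ld  RAW r2
c2: i3 mul  no-port MUL/MUL
c3: i4+i5 mul/ld  dual
c4: i6 ld  RAW r4
c5: i7+i8 blt/sub  dual
c6: i9 add  WAW r1
c7: i10+i11 sll/blt  dual
c8: i12 sll  tail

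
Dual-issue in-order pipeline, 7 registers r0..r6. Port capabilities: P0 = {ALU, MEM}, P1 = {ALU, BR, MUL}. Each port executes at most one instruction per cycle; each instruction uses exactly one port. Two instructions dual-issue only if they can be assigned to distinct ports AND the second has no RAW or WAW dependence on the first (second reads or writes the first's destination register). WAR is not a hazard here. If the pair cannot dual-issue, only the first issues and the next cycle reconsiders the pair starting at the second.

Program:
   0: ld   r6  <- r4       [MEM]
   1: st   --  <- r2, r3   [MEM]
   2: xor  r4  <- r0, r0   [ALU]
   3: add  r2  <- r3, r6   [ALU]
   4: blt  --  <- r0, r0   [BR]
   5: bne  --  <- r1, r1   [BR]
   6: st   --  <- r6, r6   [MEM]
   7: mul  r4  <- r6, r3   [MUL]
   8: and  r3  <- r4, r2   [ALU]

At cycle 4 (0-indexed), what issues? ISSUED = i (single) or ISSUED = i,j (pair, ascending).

ISSUED = 7

  cy0 -> i0 (ld) no-port MEM/MEM
  cy1 -> i1/i2 (st/xor) dual
  cy2 -> i3/i4 (add/blt) dual
  cy3 -> i5/i6 (bne/st) dual
  cy4 -> i7 (mul) RAW r4
  cy5 -> i8 (and) tail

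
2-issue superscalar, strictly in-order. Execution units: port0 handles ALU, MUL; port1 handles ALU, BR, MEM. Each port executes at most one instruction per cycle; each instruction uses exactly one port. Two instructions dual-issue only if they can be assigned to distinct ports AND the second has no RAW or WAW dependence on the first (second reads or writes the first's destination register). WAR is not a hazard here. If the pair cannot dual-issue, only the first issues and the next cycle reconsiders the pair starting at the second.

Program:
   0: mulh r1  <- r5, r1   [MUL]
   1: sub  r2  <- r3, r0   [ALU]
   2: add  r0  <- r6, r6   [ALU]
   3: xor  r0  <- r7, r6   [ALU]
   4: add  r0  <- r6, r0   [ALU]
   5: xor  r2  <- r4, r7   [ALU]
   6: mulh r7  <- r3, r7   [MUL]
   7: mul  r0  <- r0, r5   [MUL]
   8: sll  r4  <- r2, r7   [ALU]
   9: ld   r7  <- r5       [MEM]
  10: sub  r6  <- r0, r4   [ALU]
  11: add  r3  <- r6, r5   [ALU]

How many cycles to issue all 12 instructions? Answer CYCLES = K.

[0] i0&i1  mulh.MUL/sub.ALU  -- dual
[1] i2  add.ALU  -- WAW r0
[2] i3  xor.ALU  -- RAW+WAW r0
[3] i4&i5  add.ALU/xor.ALU  -- dual
[4] i6  mulh.MUL  -- no-port MUL/MUL
[5] i7&i8  mul.MUL/sll.ALU  -- dual
[6] i9&i10  ld.MEM/sub.ALU  -- dual
[7] i11  add.ALU  -- tail

CYCLES = 8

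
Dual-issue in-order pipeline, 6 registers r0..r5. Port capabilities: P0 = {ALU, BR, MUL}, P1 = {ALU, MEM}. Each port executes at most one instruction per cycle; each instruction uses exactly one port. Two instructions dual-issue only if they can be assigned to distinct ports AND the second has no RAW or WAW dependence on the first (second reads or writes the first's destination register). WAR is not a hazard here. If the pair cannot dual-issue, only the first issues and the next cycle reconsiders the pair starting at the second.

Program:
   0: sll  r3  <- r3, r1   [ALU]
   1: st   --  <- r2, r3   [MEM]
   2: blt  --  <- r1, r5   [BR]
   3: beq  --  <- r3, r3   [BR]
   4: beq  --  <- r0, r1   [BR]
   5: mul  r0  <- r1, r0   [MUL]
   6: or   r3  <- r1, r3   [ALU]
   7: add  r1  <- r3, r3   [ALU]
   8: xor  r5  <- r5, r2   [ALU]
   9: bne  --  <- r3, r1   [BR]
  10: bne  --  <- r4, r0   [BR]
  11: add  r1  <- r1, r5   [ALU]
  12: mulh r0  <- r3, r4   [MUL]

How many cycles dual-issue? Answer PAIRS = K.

0. sll.ALU @i0  | RAW r3
1. st.MEM+blt.BR @i1/i2  | 2-wide
2. beq.BR @i3  | no-port BR/BR
3. beq.BR @i4  | no-port BR/MUL
4. mul.MUL+or.ALU @i5/i6  | 2-wide
5. add.ALU+xor.ALU @i7/i8  | 2-wide
6. bne.BR @i9  | no-port BR/BR
7. bne.BR+add.ALU @i10/i11  | 2-wide
8. mulh.MUL @i12  | tail

PAIRS = 4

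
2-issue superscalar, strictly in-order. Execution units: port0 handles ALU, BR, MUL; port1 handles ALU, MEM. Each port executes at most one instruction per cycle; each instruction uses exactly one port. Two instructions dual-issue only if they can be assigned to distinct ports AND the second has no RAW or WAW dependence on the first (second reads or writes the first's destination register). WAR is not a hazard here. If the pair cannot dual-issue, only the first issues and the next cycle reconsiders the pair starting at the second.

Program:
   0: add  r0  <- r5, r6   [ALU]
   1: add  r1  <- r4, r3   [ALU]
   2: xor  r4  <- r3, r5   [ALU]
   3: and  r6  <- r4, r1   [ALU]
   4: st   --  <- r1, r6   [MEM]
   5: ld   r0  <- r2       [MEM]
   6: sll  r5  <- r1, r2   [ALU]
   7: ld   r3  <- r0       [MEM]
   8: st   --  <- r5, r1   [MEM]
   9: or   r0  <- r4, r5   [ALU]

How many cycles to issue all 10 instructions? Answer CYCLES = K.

CYCLES = 7

c0: i0/i1 add.ALU/add.ALU  dual
c1: i2 xor.ALU  RAW r4
c2: i3 and.ALU  RAW r6
c3: i4 st.MEM  no-port MEM/MEM
c4: i5/i6 ld.MEM/sll.ALU  dual
c5: i7 ld.MEM  no-port MEM/MEM
c6: i8/i9 st.MEM/or.ALU  dual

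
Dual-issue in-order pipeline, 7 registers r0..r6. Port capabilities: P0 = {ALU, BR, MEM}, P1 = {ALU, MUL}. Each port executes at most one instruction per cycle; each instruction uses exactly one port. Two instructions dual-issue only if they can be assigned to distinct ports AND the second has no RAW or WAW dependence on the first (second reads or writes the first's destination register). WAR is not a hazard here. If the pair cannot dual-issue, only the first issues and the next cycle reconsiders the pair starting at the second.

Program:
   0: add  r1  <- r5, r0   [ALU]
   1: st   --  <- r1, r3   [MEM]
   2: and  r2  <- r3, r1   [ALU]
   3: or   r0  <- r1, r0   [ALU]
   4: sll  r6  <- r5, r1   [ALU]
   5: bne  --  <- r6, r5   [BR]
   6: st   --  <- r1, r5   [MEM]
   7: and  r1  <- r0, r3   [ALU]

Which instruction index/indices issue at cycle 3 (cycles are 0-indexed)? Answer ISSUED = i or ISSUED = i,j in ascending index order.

ISSUED = 5

0. add @i0  | RAW r1
1. st/and @i1/i2  | pair
2. or/sll @i3/i4  | pair
3. bne @i5  | no-port BR/MEM
4. st/and @i6/i7  | pair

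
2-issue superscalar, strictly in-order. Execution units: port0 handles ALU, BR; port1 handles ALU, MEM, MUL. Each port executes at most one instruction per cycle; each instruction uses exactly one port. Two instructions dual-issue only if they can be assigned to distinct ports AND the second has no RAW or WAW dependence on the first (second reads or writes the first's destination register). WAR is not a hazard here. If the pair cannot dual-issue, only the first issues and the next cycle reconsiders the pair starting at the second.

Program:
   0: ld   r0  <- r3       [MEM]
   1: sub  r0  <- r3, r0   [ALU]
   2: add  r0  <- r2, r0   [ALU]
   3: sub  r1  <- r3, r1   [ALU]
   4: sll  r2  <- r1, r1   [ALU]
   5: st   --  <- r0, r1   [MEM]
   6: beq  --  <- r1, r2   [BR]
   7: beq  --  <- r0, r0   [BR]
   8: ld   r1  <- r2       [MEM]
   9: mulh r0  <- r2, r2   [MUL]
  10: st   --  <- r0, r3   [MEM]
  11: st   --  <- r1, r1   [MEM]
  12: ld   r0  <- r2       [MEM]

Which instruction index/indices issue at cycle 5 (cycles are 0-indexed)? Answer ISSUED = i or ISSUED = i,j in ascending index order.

ISSUED = 7,8

#0 head=0: ld.MEM i0 RAW+WAW r0
#1 head=1: sub.ALU i1 RAW+WAW r0
#2 head=2: add.ALU sub.ALU i2&i3 dual
#3 head=4: sll.ALU st.MEM i4&i5 dual
#4 head=6: beq.BR i6 no-port BR/BR
#5 head=7: beq.BR ld.MEM i7&i8 dual
#6 head=9: mulh.MUL i9 no-port MUL/MEM
#7 head=10: st.MEM i10 no-port MEM/MEM
#8 head=11: st.MEM i11 no-port MEM/MEM
#9 head=12: ld.MEM i12 tail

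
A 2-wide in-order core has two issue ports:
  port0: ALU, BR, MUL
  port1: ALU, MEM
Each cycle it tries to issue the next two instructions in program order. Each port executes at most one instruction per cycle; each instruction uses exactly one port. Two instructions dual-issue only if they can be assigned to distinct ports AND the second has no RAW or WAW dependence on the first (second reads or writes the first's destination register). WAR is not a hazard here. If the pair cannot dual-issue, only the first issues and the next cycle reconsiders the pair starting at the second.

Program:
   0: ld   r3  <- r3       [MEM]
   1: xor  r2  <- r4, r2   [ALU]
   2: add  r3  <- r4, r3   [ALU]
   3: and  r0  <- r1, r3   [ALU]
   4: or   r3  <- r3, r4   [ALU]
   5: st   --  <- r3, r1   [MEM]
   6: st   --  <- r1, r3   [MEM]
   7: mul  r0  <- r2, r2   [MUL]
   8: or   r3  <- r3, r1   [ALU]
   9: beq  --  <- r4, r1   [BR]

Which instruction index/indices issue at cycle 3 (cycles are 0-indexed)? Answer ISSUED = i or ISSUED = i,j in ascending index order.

t=0 i0+i1:ld xor ; pair
t=1 i2:add ; RAW r3
t=2 i3+i4:and or ; pair
t=3 i5:st ; no-port MEM/MEM
t=4 i6+i7:st mul ; pair
t=5 i8+i9:or beq ; pair

ISSUED = 5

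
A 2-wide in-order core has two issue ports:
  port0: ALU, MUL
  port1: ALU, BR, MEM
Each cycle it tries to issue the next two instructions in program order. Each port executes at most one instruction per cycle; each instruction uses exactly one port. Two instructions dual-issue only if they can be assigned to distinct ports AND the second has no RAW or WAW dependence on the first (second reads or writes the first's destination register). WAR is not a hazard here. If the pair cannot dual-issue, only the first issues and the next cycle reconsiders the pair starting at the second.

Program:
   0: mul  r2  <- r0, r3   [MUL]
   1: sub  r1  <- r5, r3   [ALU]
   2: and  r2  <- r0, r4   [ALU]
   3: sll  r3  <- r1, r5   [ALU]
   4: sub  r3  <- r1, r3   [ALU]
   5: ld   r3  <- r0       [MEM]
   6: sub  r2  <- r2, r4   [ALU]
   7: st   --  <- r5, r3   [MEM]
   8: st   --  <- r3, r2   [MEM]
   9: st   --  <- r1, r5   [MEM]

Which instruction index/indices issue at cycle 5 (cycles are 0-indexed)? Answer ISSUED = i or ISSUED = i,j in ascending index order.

[0] i0,i1  mul+sub  -- 2-wide
[1] i2,i3  and+sll  -- 2-wide
[2] i4  sub  -- WAW r3
[3] i5,i6  ld+sub  -- 2-wide
[4] i7  st  -- no-port MEM/MEM
[5] i8  st  -- no-port MEM/MEM
[6] i9  st  -- tail

ISSUED = 8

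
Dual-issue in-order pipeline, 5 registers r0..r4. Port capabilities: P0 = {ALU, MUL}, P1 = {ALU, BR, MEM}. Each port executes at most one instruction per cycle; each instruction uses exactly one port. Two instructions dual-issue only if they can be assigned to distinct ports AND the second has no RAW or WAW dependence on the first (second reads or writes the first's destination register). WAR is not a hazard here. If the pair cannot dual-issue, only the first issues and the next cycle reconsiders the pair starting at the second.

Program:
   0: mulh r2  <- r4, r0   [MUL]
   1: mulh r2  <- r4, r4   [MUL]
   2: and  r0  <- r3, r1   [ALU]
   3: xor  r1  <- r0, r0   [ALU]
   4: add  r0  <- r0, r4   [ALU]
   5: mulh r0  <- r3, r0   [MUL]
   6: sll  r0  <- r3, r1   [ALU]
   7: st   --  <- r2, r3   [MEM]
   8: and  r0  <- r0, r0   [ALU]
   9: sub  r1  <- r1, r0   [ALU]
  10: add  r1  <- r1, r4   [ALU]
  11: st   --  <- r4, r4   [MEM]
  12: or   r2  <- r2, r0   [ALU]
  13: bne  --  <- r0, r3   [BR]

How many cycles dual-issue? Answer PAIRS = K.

[0] i0  mulh  -- no-port MUL/MUL
[1] i1+i2  mulh and  -- 2-wide
[2] i3+i4  xor add  -- 2-wide
[3] i5  mulh  -- WAW r0
[4] i6+i7  sll st  -- 2-wide
[5] i8  and  -- RAW r0
[6] i9  sub  -- RAW+WAW r1
[7] i10+i11  add st  -- 2-wide
[8] i12+i13  or bne  -- 2-wide

PAIRS = 5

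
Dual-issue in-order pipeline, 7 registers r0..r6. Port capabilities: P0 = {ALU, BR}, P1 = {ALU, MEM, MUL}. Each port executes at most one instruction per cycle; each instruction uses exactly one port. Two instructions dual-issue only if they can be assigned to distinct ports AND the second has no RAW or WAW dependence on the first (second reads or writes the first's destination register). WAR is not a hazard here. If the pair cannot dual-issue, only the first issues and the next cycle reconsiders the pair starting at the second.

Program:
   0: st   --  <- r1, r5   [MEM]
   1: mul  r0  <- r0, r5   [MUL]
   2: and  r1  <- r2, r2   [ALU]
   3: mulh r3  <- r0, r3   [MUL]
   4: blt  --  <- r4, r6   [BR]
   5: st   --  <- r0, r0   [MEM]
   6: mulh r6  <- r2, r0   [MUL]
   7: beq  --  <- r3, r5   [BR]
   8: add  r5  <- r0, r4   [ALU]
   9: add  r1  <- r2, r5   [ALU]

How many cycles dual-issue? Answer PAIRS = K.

0. st @i0  | no-port MEM/MUL
1. mul+and @i1/i2  | dual
2. mulh+blt @i3/i4  | dual
3. st @i5  | no-port MEM/MUL
4. mulh+beq @i6/i7  | dual
5. add @i8  | RAW r5
6. add @i9  | tail

PAIRS = 3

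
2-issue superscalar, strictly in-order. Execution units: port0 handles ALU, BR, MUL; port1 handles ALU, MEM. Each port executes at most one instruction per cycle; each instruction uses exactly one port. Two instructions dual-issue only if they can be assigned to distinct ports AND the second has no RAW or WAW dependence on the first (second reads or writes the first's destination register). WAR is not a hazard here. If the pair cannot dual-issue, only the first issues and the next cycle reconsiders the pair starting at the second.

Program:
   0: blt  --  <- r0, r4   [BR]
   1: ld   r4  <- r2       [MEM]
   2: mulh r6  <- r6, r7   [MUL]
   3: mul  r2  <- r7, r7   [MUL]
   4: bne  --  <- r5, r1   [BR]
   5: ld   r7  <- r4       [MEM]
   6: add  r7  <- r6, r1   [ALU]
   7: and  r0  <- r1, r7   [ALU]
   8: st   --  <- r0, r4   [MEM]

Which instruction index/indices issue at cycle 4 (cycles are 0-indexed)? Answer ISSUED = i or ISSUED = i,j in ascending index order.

0. blt/ld @i0/i1  | pair
1. mulh @i2  | no-port MUL/MUL
2. mul @i3  | no-port MUL/BR
3. bne/ld @i4/i5  | pair
4. add @i6  | RAW r7
5. and @i7  | RAW r0
6. st @i8  | tail

ISSUED = 6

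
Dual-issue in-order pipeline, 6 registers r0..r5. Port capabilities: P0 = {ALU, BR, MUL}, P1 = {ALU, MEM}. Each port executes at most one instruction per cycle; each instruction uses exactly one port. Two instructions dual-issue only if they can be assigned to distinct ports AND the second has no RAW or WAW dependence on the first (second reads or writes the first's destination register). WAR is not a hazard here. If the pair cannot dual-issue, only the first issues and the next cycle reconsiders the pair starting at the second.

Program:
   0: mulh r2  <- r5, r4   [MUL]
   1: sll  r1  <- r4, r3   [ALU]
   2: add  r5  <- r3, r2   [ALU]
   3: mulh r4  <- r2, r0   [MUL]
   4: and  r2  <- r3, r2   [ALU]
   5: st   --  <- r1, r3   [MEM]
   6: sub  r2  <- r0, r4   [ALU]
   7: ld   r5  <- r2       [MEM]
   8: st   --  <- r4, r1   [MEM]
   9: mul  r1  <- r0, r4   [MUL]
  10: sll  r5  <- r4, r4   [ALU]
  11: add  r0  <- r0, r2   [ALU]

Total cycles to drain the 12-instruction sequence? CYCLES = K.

CYCLES = 7

0. mulh.MUL/sll.ALU @i0/i1  | pair
1. add.ALU/mulh.MUL @i2/i3  | pair
2. and.ALU/st.MEM @i4/i5  | pair
3. sub.ALU @i6  | RAW r2
4. ld.MEM @i7  | no-port MEM/MEM
5. st.MEM/mul.MUL @i8/i9  | pair
6. sll.ALU/add.ALU @i10/i11  | pair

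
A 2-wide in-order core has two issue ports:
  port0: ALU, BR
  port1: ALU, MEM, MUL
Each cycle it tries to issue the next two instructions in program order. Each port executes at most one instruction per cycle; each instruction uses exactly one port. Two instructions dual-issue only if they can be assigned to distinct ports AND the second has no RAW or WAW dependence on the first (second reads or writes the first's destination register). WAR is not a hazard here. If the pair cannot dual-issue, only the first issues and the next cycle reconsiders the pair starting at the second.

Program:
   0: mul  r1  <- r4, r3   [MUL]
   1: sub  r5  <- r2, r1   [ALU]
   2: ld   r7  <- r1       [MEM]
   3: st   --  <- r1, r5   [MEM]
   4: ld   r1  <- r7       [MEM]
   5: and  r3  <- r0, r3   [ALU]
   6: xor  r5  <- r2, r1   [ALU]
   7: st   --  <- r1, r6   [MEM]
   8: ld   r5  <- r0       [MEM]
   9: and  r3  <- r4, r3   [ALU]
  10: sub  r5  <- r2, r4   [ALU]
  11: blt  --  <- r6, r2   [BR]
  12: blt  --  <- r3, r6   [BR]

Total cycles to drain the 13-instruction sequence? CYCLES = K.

CYCLES = 8

#0 head=0: mul.MUL i0 RAW r1
#1 head=1: sub.ALU;ld.MEM i1+i2 pair
#2 head=3: st.MEM i3 no-port MEM/MEM
#3 head=4: ld.MEM;and.ALU i4+i5 pair
#4 head=6: xor.ALU;st.MEM i6+i7 pair
#5 head=8: ld.MEM;and.ALU i8+i9 pair
#6 head=10: sub.ALU;blt.BR i10+i11 pair
#7 head=12: blt.BR i12 tail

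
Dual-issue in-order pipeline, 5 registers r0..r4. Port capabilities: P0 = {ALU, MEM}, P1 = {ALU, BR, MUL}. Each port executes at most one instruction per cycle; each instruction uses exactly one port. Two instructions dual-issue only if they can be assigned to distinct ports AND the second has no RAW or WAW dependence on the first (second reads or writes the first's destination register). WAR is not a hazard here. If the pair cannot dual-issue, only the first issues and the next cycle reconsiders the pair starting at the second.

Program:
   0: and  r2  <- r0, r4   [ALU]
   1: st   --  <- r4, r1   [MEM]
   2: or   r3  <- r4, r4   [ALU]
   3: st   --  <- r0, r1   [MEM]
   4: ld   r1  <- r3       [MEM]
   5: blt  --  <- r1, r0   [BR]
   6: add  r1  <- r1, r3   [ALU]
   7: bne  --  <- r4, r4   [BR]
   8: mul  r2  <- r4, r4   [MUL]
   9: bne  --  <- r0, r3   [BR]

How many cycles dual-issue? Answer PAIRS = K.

PAIRS = 3

t=0 i0,i1:and.ALU;st.MEM ; dual
t=1 i2,i3:or.ALU;st.MEM ; dual
t=2 i4:ld.MEM ; RAW r1
t=3 i5,i6:blt.BR;add.ALU ; dual
t=4 i7:bne.BR ; no-port BR/MUL
t=5 i8:mul.MUL ; no-port MUL/BR
t=6 i9:bne.BR ; tail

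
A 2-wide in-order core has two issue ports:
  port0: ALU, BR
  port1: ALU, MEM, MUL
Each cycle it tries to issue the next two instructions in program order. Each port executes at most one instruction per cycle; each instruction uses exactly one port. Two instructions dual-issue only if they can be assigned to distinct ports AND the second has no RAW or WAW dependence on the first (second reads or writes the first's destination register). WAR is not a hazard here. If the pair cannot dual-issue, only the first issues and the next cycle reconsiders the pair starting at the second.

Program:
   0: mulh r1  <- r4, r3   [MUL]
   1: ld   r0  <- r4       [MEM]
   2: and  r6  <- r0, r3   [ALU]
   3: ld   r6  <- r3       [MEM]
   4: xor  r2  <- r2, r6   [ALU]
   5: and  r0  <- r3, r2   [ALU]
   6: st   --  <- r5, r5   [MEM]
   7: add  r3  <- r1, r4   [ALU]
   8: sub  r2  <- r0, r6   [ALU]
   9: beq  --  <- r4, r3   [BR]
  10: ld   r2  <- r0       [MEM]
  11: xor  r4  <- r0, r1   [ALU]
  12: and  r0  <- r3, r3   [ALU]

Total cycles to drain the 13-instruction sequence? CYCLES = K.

t=0 i0:mulh ; no-port MUL/MEM
t=1 i1:ld ; RAW r0
t=2 i2:and ; WAW r6
t=3 i3:ld ; RAW r6
t=4 i4:xor ; RAW r2
t=5 i5+i6:and;st ; dual
t=6 i7+i8:add;sub ; dual
t=7 i9+i10:beq;ld ; dual
t=8 i11+i12:xor;and ; dual

CYCLES = 9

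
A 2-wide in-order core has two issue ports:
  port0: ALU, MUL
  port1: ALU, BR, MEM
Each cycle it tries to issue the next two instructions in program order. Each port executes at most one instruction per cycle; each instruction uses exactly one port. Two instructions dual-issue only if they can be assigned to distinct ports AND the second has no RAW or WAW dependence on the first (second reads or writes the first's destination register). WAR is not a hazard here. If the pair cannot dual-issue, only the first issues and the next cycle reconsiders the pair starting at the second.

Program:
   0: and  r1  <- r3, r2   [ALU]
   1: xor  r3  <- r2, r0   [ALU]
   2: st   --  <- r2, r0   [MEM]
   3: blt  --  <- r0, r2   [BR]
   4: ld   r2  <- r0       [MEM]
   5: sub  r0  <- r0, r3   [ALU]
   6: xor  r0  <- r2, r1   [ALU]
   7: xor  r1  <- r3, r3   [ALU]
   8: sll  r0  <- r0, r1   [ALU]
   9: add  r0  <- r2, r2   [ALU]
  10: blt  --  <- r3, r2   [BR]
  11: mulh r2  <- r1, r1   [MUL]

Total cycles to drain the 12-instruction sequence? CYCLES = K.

CYCLES = 8

[0] i0,i1  and;xor  -- dual
[1] i2  st  -- no-port MEM/BR
[2] i3  blt  -- no-port BR/MEM
[3] i4,i5  ld;sub  -- dual
[4] i6,i7  xor;xor  -- dual
[5] i8  sll  -- WAW r0
[6] i9,i10  add;blt  -- dual
[7] i11  mulh  -- tail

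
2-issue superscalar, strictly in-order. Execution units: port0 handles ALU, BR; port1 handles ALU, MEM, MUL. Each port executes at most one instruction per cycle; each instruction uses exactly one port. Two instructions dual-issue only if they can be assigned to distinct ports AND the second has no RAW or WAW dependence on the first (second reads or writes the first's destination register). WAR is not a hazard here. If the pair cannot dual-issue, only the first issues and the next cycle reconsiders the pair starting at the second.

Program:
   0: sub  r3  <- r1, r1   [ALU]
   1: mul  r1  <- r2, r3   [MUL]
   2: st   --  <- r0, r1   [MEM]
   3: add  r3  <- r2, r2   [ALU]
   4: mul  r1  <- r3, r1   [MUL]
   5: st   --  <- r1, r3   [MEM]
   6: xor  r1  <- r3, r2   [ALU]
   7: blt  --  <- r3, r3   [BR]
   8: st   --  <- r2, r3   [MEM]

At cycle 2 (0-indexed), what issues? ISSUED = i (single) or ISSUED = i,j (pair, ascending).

ISSUED = 2,3

  cy0 -> i0 (sub.ALU) RAW r3
  cy1 -> i1 (mul.MUL) no-port MUL/MEM
  cy2 -> i2/i3 (st.MEM+add.ALU) 2-wide
  cy3 -> i4 (mul.MUL) no-port MUL/MEM
  cy4 -> i5/i6 (st.MEM+xor.ALU) 2-wide
  cy5 -> i7/i8 (blt.BR+st.MEM) 2-wide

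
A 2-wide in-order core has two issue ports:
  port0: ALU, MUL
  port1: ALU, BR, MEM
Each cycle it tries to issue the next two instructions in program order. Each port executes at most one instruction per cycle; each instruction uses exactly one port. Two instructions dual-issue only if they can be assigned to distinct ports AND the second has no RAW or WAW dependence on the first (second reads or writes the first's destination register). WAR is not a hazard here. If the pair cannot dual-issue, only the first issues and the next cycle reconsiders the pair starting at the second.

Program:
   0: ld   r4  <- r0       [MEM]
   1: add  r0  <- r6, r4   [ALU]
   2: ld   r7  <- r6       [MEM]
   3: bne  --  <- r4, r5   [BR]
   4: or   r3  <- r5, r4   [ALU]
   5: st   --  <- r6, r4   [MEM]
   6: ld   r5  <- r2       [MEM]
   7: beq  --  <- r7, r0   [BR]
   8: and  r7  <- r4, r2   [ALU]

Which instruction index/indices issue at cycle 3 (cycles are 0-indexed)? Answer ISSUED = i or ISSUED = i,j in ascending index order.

  cy0 -> i0 (ld.MEM) RAW r4
  cy1 -> i1+i2 (add.ALU;ld.MEM) 2-wide
  cy2 -> i3+i4 (bne.BR;or.ALU) 2-wide
  cy3 -> i5 (st.MEM) no-port MEM/MEM
  cy4 -> i6 (ld.MEM) no-port MEM/BR
  cy5 -> i7+i8 (beq.BR;and.ALU) 2-wide

ISSUED = 5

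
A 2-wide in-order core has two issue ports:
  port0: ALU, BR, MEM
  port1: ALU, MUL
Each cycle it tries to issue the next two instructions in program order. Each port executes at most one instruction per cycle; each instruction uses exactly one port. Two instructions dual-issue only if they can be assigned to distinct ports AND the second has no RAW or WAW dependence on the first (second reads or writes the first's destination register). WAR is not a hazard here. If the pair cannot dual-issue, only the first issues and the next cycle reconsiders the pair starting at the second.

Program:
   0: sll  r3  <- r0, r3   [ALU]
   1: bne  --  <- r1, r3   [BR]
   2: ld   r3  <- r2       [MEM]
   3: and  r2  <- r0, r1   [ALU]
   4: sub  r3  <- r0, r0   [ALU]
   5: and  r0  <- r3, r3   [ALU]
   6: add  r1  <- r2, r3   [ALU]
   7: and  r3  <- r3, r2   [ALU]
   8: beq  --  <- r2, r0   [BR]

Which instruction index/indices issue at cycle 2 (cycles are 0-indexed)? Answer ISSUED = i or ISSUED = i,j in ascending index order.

#0 head=0: sll.ALU i0 RAW r3
#1 head=1: bne.BR i1 no-port BR/MEM
#2 head=2: ld.MEM;and.ALU i2,i3 pair
#3 head=4: sub.ALU i4 RAW r3
#4 head=5: and.ALU;add.ALU i5,i6 pair
#5 head=7: and.ALU;beq.BR i7,i8 pair

ISSUED = 2,3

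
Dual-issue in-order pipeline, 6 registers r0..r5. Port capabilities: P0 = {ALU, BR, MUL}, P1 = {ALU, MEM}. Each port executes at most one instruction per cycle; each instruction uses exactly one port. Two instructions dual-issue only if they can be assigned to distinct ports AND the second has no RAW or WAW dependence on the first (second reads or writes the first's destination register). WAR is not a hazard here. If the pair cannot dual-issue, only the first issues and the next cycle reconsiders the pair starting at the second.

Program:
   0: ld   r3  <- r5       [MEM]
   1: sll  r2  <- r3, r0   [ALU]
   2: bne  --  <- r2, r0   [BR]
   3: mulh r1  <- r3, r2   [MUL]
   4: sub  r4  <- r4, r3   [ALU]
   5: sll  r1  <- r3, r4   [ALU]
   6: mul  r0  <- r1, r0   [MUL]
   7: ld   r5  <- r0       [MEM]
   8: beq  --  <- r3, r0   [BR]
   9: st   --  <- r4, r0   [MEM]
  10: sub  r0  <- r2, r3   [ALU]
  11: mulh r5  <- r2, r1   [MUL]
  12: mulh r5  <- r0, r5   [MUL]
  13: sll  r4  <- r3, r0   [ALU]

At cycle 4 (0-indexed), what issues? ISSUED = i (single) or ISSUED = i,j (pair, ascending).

[0] i0  ld.MEM  -- RAW r3
[1] i1  sll.ALU  -- RAW r2
[2] i2  bne.BR  -- no-port BR/MUL
[3] i3/i4  mulh.MUL;sub.ALU  -- dual
[4] i5  sll.ALU  -- RAW r1
[5] i6  mul.MUL  -- RAW r0
[6] i7/i8  ld.MEM;beq.BR  -- dual
[7] i9/i10  st.MEM;sub.ALU  -- dual
[8] i11  mulh.MUL  -- no-port MUL/MUL
[9] i12/i13  mulh.MUL;sll.ALU  -- dual

ISSUED = 5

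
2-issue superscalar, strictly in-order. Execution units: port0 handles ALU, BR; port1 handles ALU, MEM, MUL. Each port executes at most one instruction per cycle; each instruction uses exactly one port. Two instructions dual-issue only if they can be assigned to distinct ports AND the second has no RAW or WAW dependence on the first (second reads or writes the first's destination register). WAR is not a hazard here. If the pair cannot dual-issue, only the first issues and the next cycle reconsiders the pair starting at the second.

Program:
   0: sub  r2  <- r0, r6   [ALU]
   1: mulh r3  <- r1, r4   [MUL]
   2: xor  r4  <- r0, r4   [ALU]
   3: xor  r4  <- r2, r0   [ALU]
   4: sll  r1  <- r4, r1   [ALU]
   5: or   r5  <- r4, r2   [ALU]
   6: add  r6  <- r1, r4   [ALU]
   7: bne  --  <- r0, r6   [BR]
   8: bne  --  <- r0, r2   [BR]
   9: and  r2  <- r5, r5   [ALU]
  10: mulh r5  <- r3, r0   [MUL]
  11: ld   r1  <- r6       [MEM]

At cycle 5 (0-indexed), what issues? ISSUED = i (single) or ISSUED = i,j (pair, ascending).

#0 head=0: sub.ALU/mulh.MUL i0+i1 pair
#1 head=2: xor.ALU i2 WAW r4
#2 head=3: xor.ALU i3 RAW r4
#3 head=4: sll.ALU/or.ALU i4+i5 pair
#4 head=6: add.ALU i6 RAW r6
#5 head=7: bne.BR i7 no-port BR/BR
#6 head=8: bne.BR/and.ALU i8+i9 pair
#7 head=10: mulh.MUL i10 no-port MUL/MEM
#8 head=11: ld.MEM i11 tail

ISSUED = 7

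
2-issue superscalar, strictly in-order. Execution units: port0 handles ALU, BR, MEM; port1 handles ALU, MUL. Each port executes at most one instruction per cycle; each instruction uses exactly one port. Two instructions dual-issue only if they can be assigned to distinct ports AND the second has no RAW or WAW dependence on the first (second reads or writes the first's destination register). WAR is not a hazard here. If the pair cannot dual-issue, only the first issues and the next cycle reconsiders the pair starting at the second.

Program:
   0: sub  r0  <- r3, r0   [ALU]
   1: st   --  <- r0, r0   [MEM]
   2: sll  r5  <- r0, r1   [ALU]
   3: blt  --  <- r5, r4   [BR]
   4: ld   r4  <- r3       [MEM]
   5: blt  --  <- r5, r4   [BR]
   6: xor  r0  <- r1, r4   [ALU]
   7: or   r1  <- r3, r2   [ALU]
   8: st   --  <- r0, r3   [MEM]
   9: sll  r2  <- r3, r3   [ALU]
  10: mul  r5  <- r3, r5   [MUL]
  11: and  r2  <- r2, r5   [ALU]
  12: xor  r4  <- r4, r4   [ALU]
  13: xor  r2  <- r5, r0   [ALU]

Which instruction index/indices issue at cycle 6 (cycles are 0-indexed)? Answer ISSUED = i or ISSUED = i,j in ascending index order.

[0] i0  sub  -- RAW r0
[1] i1/i2  st;sll  -- 2-wide
[2] i3  blt  -- no-port BR/MEM
[3] i4  ld  -- no-port MEM/BR
[4] i5/i6  blt;xor  -- 2-wide
[5] i7/i8  or;st  -- 2-wide
[6] i9/i10  sll;mul  -- 2-wide
[7] i11/i12  and;xor  -- 2-wide
[8] i13  xor  -- tail

ISSUED = 9,10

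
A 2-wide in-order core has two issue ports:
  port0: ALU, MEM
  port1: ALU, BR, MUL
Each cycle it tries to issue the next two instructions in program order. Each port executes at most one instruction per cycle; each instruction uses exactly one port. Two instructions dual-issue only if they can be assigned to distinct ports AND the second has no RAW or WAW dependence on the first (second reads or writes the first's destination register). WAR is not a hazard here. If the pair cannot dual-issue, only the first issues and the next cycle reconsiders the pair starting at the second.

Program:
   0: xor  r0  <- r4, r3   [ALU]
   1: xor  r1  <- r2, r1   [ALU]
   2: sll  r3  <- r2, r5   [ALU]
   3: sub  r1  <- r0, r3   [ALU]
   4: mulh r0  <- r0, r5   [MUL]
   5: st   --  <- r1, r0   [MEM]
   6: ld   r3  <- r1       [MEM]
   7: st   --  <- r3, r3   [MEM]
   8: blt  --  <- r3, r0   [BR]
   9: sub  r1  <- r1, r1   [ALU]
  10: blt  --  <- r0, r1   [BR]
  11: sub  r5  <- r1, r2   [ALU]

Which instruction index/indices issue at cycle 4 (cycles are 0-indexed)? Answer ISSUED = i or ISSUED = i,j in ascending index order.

[0] i0+i1  xor.ALU xor.ALU  -- 2-wide
[1] i2  sll.ALU  -- RAW r3
[2] i3+i4  sub.ALU mulh.MUL  -- 2-wide
[3] i5  st.MEM  -- no-port MEM/MEM
[4] i6  ld.MEM  -- no-port MEM/MEM
[5] i7+i8  st.MEM blt.BR  -- 2-wide
[6] i9  sub.ALU  -- RAW r1
[7] i10+i11  blt.BR sub.ALU  -- 2-wide

ISSUED = 6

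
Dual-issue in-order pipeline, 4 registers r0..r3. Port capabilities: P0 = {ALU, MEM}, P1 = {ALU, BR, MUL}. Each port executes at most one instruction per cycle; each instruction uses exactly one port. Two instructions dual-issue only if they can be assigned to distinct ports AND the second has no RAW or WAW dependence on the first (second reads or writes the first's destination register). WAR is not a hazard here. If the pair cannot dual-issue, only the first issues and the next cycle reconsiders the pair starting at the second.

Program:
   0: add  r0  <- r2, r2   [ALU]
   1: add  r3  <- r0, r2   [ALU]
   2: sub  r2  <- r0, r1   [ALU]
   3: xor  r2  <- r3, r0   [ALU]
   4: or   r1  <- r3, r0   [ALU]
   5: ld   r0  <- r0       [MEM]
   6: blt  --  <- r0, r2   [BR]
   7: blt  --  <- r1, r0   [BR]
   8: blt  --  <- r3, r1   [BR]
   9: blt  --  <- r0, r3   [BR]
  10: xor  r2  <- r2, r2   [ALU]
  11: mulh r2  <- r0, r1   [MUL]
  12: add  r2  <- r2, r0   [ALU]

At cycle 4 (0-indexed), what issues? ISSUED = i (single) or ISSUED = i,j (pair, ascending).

#0 head=0: add.ALU i0 RAW r0
#1 head=1: add.ALU sub.ALU i1/i2 2-wide
#2 head=3: xor.ALU or.ALU i3/i4 2-wide
#3 head=5: ld.MEM i5 RAW r0
#4 head=6: blt.BR i6 no-port BR/BR
#5 head=7: blt.BR i7 no-port BR/BR
#6 head=8: blt.BR i8 no-port BR/BR
#7 head=9: blt.BR xor.ALU i9/i10 2-wide
#8 head=11: mulh.MUL i11 RAW+WAW r2
#9 head=12: add.ALU i12 tail

ISSUED = 6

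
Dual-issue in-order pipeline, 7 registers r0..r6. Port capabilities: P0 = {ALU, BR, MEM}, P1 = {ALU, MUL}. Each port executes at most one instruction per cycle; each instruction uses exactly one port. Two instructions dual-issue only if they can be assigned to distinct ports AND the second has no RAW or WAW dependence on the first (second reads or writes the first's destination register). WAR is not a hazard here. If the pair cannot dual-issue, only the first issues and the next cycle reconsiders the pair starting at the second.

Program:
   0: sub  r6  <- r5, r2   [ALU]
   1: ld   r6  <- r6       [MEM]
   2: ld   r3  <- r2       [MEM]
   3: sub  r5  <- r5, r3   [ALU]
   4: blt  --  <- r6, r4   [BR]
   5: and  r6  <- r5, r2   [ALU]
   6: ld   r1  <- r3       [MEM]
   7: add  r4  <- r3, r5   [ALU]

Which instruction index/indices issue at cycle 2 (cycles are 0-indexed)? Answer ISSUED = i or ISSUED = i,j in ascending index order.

c0: i0 sub.ALU  RAW+WAW r6
c1: i1 ld.MEM  no-port MEM/MEM
c2: i2 ld.MEM  RAW r3
c3: i3,i4 sub.ALU/blt.BR  dual
c4: i5,i6 and.ALU/ld.MEM  dual
c5: i7 add.ALU  tail

ISSUED = 2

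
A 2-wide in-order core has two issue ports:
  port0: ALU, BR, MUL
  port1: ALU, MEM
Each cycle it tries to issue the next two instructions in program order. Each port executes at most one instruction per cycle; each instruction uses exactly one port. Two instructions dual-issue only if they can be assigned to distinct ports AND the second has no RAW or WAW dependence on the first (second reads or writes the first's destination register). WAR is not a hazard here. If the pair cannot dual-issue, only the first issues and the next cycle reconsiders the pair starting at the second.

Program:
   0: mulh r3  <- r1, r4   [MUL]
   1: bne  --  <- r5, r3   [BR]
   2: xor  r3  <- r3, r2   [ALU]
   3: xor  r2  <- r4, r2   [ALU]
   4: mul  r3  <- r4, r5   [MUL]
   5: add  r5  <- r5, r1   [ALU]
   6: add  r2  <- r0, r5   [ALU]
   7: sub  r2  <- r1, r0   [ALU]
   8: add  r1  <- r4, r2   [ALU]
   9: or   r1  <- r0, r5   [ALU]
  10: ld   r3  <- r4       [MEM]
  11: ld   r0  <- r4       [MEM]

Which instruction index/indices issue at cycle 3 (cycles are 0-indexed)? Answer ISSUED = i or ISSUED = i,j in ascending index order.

c0: i0 mulh.MUL  no-port MUL/BR
c1: i1+i2 bne.BR+xor.ALU  pair
c2: i3+i4 xor.ALU+mul.MUL  pair
c3: i5 add.ALU  RAW r5
c4: i6 add.ALU  WAW r2
c5: i7 sub.ALU  RAW r2
c6: i8 add.ALU  WAW r1
c7: i9+i10 or.ALU+ld.MEM  pair
c8: i11 ld.MEM  tail

ISSUED = 5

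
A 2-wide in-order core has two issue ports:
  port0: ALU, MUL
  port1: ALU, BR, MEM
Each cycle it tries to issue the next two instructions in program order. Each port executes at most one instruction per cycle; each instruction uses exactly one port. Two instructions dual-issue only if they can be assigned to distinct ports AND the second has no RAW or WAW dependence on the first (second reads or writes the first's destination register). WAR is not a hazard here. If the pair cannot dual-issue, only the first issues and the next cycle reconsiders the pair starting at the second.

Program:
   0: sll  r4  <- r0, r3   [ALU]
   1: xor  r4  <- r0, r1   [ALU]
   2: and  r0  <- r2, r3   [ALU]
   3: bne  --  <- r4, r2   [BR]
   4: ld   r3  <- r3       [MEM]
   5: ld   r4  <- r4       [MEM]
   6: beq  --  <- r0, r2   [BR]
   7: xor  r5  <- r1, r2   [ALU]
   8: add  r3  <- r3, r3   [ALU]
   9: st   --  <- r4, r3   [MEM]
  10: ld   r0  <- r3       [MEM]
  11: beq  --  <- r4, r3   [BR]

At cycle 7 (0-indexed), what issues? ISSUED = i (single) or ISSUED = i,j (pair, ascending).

  cy0 -> i0 (sll) WAW r4
  cy1 -> i1&i2 (xor+and) pair
  cy2 -> i3 (bne) no-port BR/MEM
  cy3 -> i4 (ld) no-port MEM/MEM
  cy4 -> i5 (ld) no-port MEM/BR
  cy5 -> i6&i7 (beq+xor) pair
  cy6 -> i8 (add) RAW r3
  cy7 -> i9 (st) no-port MEM/MEM
  cy8 -> i10 (ld) no-port MEM/BR
  cy9 -> i11 (beq) tail

ISSUED = 9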